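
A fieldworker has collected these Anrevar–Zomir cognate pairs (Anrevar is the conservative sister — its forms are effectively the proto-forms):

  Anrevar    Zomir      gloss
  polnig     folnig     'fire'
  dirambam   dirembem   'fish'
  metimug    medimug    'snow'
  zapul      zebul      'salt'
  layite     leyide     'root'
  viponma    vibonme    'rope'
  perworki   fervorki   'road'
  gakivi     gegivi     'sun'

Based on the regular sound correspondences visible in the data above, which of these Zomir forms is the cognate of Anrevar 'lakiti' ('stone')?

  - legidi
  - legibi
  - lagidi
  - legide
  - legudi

legidi

layite ~ leyide, gakivi ~ gegivi — Anrevar a corresponds to Zomir e after a consonant, before a consonant other than r, m, n, p, b, f, v.
gakivi ~ gegivi — Anrevar k corresponds to Zomir g between vowels (before a front vowel).
metimug ~ medimug — Anrevar t corresponds to Zomir d between vowels (before a front vowel).
Applying these to Anrevar 'lakiti':
  lakiti → lekiti   (a→e after a consonant, before a consonant other than r, m, n, p, b, f, v)
  lekiti → legiti   (k→g between vowels (before a front vowel))
  legiti → legidi   (t→d between vowels (before a front vowel))
So the Zomir cognate is 'legidi'.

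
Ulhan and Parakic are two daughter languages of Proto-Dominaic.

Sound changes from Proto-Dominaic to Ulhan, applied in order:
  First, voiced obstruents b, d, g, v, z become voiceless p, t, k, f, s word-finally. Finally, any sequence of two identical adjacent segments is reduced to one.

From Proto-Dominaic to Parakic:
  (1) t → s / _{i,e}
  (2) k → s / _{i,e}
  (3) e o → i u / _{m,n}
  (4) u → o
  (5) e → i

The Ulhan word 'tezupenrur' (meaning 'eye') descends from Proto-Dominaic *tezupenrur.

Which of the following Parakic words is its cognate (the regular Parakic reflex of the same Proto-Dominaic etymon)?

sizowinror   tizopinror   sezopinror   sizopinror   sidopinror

Parakic: *tezupenrur > sezupenrur > sezupinrur > sezopinror > sizopinror  (by palatalisation, pre-nasal raising, vowel merger, vowel merger)
Only 'sizopinror' matches the regular Parakic development of *tezupenrur.

sizopinror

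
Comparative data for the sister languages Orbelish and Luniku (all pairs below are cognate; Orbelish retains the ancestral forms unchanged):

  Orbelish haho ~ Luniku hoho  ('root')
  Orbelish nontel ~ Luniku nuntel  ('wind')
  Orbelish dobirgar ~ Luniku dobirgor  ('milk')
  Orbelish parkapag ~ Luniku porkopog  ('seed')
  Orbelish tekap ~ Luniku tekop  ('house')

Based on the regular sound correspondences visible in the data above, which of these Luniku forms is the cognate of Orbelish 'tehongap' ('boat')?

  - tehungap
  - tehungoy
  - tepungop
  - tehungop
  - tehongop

tehungop

nontel ~ nuntel — Orbelish o corresponds to Luniku u after a consonant, before a nasal.
parkapag ~ porkopog, tekap ~ tekop — Orbelish a corresponds to Luniku o after a consonant, before a labial obstruent.
Applying these to Orbelish 'tehongap':
  tehongap → tehungap   (o→u after a consonant, before a nasal)
  tehungap → tehungop   (a→o after a consonant, before a labial obstruent)
So the Luniku cognate is 'tehungop'.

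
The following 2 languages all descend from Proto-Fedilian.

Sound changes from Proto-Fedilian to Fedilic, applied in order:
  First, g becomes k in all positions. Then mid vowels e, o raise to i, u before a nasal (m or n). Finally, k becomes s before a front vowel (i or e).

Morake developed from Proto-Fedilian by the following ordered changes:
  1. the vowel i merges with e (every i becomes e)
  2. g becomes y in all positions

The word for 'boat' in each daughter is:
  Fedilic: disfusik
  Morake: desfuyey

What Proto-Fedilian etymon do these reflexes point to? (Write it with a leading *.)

Position 8: Fedilic has k, Morake has y. Taking the neighbouring segments as reconstructed: Fedilic k could go back to *k or *g; Morake y could go back to *g or *y — the one source consistent with every daughter is *g.
Position 6: Fedilic has s, Morake has y. Taking the neighbouring segments as reconstructed: Fedilic s could go back to *k or *g or *s; Morake y could go back to *g or *y — the one source consistent with every daughter is *g.
Position 7: Fedilic has i, Morake has e. Taking the neighbouring segments as reconstructed: Fedilic i can only go back to *i; Morake e could go back to *e or *i — the one source consistent with every daughter is *i.
Continuing position by position gives *disfugig; check it forward:
Fedilic: *disfugig > disfukik > disfusik  (by unconditioned shift, palatalisation)
Morake: *disfugig > desfugeg > desfuyey  (by vowel merger, unconditioned shift)
No other proto-form is consistent with every reflex, so the reconstruction is *disfugig.

*disfugig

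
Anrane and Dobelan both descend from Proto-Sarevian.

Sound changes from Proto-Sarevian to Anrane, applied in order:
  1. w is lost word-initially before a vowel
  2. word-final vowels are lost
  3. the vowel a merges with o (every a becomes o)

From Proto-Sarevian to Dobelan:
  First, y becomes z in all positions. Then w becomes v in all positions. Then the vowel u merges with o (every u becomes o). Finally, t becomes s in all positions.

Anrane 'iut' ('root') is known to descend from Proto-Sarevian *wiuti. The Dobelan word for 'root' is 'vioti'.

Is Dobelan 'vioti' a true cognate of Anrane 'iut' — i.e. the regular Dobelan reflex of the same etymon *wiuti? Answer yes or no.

no

Derive the expected Dobelan reflex of *wiuti:
Dobelan: *wiuti > viuti > vioti > viosi  (by unconditioned shift, vowel merger, unconditioned shift)
The regular Dobelan reflex would be 'viosi', but the attested form is 'vioti'. The correspondence is irregular, so they are not cognates (the Dobelan form has a different source).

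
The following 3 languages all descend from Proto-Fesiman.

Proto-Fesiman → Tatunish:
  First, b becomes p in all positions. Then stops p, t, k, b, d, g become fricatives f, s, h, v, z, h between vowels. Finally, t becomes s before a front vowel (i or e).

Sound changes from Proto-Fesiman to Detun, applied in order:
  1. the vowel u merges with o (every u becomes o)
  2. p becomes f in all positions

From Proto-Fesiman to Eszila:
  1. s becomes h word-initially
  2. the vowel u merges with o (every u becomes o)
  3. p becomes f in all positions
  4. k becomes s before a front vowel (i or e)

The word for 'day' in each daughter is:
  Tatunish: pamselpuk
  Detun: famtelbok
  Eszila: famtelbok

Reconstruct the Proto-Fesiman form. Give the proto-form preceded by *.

*pamtelbuk

Position 1: Tatunish has p, Detun has f, Eszila has f. Taking the neighbouring segments as reconstructed: Tatunish p could go back to *p or *b; Detun f could go back to *p or *f; Eszila f could go back to *p or *f — the one source consistent with every daughter is *p.
Position 4: Tatunish has s, Detun has t, Eszila has t. Detun preserves t here (none of its changes turn any other segment into t), so the proto-segment is *t.
Position 8: Tatunish has u, Detun has o, Eszila has o. Tatunish preserves u here (none of its changes turn any other segment into u), so the proto-segment is *u.
This points to *pamtelbuk. Verify forward in each daughter:
Tatunish: *pamtelbuk > pamtelpuk > pamselpuk  (by unconditioned shift, palatalisation)
Detun: start from *pamtelbuk.
  rule 1 (vowel merger): pamtelbuk → pamtelbok
  rule 2 (unconditioned shift): pamtelbok → famtelbok
  ⇒ Detun famtelbok
Eszila: *pamtelbuk
  pamtelbuk (rule 1 does not apply)
  pamtelbuk → pamtelbok   [vowel merger]
  pamtelbok → famtelbok   [unconditioned shift]
  famtelbok (rule 4 does not apply)
  giving Eszila famtelbok.
*pamtelbuk is the unique common source.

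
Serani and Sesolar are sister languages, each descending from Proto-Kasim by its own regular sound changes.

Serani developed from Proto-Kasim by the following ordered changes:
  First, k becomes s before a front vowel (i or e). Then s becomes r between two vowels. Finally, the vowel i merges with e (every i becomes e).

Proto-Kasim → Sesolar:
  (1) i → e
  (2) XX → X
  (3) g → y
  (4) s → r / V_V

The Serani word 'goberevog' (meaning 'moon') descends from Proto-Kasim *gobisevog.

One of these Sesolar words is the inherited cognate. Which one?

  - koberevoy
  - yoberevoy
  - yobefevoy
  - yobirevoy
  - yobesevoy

Sesolar: start from *gobisevog.
  rule 1 (vowel merger): gobisevog → gobesevog
  rule 2: no change — gobesevog
  rule 3 (unconditioned shift): gobesevog → yobesevoy
  rule 4 (rhotacism): yobesevoy → yoberevoy
  ⇒ Sesolar yoberevoy
The other candidates each miss or misapply at least one Sesolar change.

yoberevoy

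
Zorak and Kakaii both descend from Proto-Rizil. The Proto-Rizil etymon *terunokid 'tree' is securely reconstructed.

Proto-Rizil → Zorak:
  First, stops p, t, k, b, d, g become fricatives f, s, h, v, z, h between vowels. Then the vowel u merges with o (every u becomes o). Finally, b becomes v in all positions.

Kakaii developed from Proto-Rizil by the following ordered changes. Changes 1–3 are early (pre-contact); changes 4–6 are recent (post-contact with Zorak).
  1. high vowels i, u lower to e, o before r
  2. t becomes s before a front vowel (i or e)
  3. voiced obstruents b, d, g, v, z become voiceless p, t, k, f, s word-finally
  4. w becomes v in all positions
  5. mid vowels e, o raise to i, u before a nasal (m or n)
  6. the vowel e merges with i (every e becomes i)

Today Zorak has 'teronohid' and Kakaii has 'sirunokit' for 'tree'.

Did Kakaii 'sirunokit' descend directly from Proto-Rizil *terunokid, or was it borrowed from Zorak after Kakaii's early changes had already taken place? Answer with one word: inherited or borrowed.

inherited

If inherited, *terunokid would pass through all of Kakaii's changes:
Kakaii: *terunokid > serunokid > serunokit > sirunokit  (by palatalisation, final devoicing, vowel merger)
If borrowed from Zorak 'teronohid' after the early changes, it would undergo only the recent ones:
  rule 4 (unconditioned shift): no change (teronohid)
  rule 5 (pre-nasal raising): teronohid → terunohid
  rule 6 (vowel merger): terunohid → tirunohid
  ⇒ as a loan: tirunohid
Kakaii 'sirunokit' matches the inherited outcome exactly, so it is an inherited cognate, not a loan.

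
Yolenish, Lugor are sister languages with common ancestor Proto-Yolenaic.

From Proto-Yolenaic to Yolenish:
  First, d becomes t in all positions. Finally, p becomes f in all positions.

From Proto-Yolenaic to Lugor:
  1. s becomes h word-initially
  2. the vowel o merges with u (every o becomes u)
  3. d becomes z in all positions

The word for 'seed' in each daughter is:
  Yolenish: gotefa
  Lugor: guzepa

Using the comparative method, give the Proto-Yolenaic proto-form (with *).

*godepa

Position 2: Yolenish has o, Lugor has u. Yolenish preserves o here (none of its changes turn any other segment into o), so the proto-segment is *o.
Position 3: Yolenish has t, Lugor has z. Taking the neighbouring segments as reconstructed: Yolenish t could go back to *t or *d; Lugor z could go back to *d or *z — the one source consistent with every daughter is *d.
This points to *godepa. Verify forward in each daughter:
Yolenish: start from *godepa.
  rule 1 (unconditioned shift): godepa → gotepa
  rule 2 (unconditioned shift): gotepa → gotefa
  ⇒ Yolenish gotefa
Lugor: *godepa > gudepa > guzepa  (by vowel merger, unconditioned shift)
No other proto-form is consistent with every reflex, so the reconstruction is *godepa.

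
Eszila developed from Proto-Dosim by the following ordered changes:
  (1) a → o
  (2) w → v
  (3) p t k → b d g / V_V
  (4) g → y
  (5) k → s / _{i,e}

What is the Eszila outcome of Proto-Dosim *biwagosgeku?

bivoyosyeyu

Eszila: *biwagosgeku > biwogosgeku > bivogosgeku > bivogosgegu > bivoyosyeyu  (by vowel merger, unconditioned shift, intervocalic voicing, unconditioned shift)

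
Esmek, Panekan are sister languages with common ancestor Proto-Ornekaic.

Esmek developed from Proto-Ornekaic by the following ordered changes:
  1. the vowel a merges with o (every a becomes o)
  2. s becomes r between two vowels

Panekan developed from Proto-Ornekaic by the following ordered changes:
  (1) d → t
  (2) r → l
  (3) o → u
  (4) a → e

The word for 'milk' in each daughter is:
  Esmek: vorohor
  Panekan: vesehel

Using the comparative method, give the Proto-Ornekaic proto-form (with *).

*vasahar

Position 2: Esmek has o, Panekan has e. Taking the neighbouring segments as reconstructed: Esmek o could go back to *a or *o; Panekan e could go back to *a or *e — the one source consistent with every daughter is *a.
Position 4: Esmek has o, Panekan has e. Taking the neighbouring segments as reconstructed: Esmek o could go back to *a or *o; Panekan e could go back to *a or *e — the one source consistent with every daughter is *a.
This points to *vasahar. Verify forward in each daughter:
Esmek: *vasahar
  vasahar → vosohor   [vowel merger]
  vosohor → vorohor   [rhotacism]
  giving Esmek vorohor.
Panekan: *vasahar
  vasahar (rule 1 does not apply)
  vasahar → vasahal   [unconditioned shift]
  vasahal (rule 3 does not apply)
  vasahal → vesehel   [vowel merger]
  giving Panekan vesehel.
*vasahar is the unique common source.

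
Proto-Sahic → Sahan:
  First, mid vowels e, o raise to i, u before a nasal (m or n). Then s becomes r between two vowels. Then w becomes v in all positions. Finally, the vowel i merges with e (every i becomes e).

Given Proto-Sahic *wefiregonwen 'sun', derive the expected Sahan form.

Sahan: start from *wefiregonwen.
  rule 1 (pre-nasal raising): wefiregonwen → wefiregunwin
  rule 2: no change — wefiregunwin
  rule 3 (unconditioned shift): wefiregunwin → vefiregunvin
  rule 4 (vowel merger): vefiregunvin → veferegunven
  ⇒ Sahan veferegunven

veferegunven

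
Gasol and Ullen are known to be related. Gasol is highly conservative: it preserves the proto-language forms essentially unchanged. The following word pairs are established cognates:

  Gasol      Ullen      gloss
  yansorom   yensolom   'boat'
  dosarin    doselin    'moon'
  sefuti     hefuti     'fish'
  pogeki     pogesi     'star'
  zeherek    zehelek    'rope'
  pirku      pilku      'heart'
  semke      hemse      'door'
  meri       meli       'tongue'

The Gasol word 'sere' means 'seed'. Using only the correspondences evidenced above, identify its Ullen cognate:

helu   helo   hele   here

hele

sefuti ~ hefuti, semke ~ hemse — Gasol s corresponds to Ullen h word-initially before a front vowel.
zeherek ~ zehelek — Gasol r corresponds to Ullen l between vowels (before a front vowel).
Applying these to Gasol 'sere':
  sere → here   (s→h word-initially before a front vowel)
  here → hele   (r→l between vowels (before a front vowel))
So the Ullen cognate is 'hele'.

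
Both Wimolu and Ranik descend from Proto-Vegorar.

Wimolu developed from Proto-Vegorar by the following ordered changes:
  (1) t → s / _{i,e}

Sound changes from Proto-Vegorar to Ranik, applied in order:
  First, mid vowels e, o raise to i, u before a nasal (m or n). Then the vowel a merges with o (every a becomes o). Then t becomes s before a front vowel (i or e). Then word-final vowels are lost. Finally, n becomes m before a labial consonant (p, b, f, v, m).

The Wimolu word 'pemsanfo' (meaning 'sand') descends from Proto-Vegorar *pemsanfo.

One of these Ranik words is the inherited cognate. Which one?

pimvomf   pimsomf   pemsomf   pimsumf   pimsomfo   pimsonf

pimsomf

Ranik: *pemsanfo
  pemsanfo → pimsanfo   [pre-nasal raising]
  pimsanfo → pimsonfo   [vowel merger]
  pimsonfo (rule 3 does not apply)
  pimsonfo → pimsonf   [apocope]
  pimsonf → pimsomf   [nasal place assimilation]
  giving Ranik pimsomf.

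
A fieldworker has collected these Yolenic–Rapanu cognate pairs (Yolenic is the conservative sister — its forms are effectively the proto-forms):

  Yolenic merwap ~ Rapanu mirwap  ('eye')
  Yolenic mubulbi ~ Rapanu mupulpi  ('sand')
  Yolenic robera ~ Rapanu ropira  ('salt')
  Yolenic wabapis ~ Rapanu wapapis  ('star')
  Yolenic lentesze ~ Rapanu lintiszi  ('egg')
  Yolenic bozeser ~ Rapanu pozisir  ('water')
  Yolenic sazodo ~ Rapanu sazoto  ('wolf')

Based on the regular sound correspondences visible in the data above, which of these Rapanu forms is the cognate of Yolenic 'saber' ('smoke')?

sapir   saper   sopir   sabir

robera ~ ropira — Yolenic b corresponds to Rapanu p between vowels (before a front vowel).
merwap ~ mirwap, robera ~ ropira — Yolenic e corresponds to Rapanu i after a consonant, before r.
Applying these to Yolenic 'saber':
  saber → saper   (b→p between vowels (before a front vowel))
  saper → sapir   (e→i after a consonant, before r)
So the Rapanu cognate is 'sapir'.

sapir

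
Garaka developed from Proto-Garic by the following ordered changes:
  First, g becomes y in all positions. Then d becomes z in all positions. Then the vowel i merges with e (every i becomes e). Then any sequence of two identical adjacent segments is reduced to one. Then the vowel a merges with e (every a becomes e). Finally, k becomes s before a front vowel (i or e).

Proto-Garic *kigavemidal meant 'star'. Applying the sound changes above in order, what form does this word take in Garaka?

Garaka: *kigavemidal
  kigavemidal → kiyavemidal   [unconditioned shift]
  kiyavemidal → kiyavemizal   [unconditioned shift]
  kiyavemizal → keyavemezal   [vowel merger]
  keyavemezal (rule 4 does not apply)
  keyavemezal → keyevemezel   [vowel merger]
  keyevemezel → seyevemezel   [palatalisation]
  giving Garaka seyevemezel.

seyevemezel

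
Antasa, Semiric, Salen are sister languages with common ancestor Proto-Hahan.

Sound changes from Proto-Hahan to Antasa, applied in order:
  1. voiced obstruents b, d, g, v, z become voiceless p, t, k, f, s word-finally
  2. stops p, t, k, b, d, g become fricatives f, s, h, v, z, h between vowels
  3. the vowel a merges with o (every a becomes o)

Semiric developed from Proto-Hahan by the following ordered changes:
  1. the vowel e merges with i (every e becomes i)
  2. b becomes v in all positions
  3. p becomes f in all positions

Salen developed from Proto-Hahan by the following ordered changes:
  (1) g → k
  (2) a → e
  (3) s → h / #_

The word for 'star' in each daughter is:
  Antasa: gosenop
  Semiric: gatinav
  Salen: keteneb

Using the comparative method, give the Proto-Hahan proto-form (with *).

*gatenab

Position 1: Antasa has g, Semiric has g, Salen has k. Antasa preserves g here (none of its changes turn any other segment into g), so the proto-segment is *g.
Position 4: Antasa has e, Semiric has i, Salen has e. Antasa preserves e here (none of its changes turn any other segment into e), so the proto-segment is *e.
Position 6: Antasa has o, Semiric has a, Salen has e. Semiric preserves a here (none of its changes turn any other segment into a), so the proto-segment is *a.
Verify the candidate proto-form against each daughter:
Antasa: start from *gatenab.
  rule 1 (final devoicing): gatenab → gatenap
  rule 2 (intervocalic lenition): gatenap → gasenap
  rule 3 (vowel merger): gasenap → gosenop
  ⇒ Antasa gosenop
Semiric: *gatenab
  gatenab → gatinab   [vowel merger]
  gatinab → gatinav   [unconditioned shift]
  gatinav (rule 3 does not apply)
  giving Semiric gatinav.
Salen: *gatenab > katenab > keteneb  (by unconditioned shift, vowel merger)
*gatenab is the unique common source.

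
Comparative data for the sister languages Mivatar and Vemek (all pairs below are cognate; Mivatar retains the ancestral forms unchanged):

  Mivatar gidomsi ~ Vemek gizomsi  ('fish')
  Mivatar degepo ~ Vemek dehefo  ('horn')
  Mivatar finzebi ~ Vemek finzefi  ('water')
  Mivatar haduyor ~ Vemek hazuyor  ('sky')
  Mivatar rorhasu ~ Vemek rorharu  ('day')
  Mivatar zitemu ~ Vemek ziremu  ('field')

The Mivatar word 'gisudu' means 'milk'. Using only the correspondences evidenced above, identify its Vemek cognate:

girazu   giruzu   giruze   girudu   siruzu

rorhasu ~ rorharu — Mivatar s corresponds to Vemek r between vowels (before a back vowel).
haduyor ~ hazuyor — Mivatar d corresponds to Vemek z between vowels (before a back vowel).
Applying these to Mivatar 'gisudu':
  gisudu → girudu   (s→r between vowels (before a back vowel))
  girudu → giruzu   (d→z between vowels (before a back vowel))
So the Vemek cognate is 'giruzu'.

giruzu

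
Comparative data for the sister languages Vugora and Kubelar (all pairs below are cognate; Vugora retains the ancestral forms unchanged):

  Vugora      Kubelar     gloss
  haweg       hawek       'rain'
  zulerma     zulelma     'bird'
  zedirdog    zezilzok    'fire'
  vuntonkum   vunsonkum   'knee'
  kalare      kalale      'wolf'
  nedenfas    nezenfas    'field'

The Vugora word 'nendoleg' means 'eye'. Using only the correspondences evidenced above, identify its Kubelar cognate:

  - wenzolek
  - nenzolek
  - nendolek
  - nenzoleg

nenzolek

zedirdog ~ zezilzok — Vugora d corresponds to Kubelar z after a consonant, before a back vowel.
haweg ~ hawek, zedirdog ~ zezilzok — Vugora g corresponds to Kubelar k word-finally.
Applying these to Vugora 'nendoleg':
  nendoleg → nenzoleg   (d→z after a consonant, before a back vowel)
  nenzoleg → nenzolek   (g→k word-finally)
So the Kubelar cognate is 'nenzolek'.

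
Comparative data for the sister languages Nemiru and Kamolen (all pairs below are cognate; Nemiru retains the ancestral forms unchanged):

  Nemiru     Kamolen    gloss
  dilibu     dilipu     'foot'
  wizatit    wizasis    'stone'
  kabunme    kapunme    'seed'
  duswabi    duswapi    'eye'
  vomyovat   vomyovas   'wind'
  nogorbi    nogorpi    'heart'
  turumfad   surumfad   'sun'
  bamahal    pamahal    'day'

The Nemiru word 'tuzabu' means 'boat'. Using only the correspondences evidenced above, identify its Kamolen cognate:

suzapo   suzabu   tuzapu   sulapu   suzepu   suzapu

turumfad ~ surumfad — Nemiru t corresponds to Kamolen s word-initially before a back vowel.
dilibu ~ dilipu, kabunme ~ kapunme — Nemiru b corresponds to Kamolen p between vowels (before a back vowel).
Applying these to Nemiru 'tuzabu':
  tuzabu → suzabu   (t→s word-initially before a back vowel)
  suzabu → suzapu   (b→p between vowels (before a back vowel))
So the Kamolen cognate is 'suzapu'.

suzapu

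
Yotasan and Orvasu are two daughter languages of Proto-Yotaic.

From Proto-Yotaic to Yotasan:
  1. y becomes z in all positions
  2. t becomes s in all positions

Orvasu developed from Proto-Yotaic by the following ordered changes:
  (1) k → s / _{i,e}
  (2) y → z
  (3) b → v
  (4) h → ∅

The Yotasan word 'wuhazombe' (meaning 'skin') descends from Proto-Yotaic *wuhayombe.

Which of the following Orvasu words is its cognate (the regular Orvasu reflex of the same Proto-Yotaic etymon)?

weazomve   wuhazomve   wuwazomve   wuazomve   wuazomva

wuazomve

Orvasu: *wuhayombe
  wuhayombe (rule 1 does not apply)
  wuhayombe → wuhazombe   [unconditioned shift]
  wuhazombe → wuhazomve   [unconditioned shift]
  wuhazomve → wuazomve   [h-loss]
  giving Orvasu wuazomve.
The other candidates each miss or misapply at least one Orvasu change.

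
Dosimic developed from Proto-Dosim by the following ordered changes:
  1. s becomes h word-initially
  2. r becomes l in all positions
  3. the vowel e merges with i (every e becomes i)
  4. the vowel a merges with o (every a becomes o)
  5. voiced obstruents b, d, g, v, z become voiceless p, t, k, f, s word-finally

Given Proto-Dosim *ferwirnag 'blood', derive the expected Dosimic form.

filwilnok

Dosimic: *ferwirnag
  ferwirnag (rule 1 does not apply)
  ferwirnag → felwilnag   [unconditioned shift]
  felwilnag → filwilnag   [vowel merger]
  filwilnag → filwilnog   [vowel merger]
  filwilnog → filwilnok   [final devoicing]
  giving Dosimic filwilnok.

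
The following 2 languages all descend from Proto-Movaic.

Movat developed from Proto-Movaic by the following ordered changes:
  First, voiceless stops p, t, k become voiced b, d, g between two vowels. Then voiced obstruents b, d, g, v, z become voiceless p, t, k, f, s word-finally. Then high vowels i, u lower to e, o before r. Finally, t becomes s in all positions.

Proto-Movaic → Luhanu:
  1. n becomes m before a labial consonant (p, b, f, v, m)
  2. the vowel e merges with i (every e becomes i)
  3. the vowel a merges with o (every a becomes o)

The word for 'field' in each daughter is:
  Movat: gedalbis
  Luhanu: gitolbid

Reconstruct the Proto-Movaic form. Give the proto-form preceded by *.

*getalbid

Position 2: Movat has e, Luhanu has i. Taking the neighbouring segments as reconstructed: Movat e can only go back to *e; Luhanu i could go back to *e or *i — the one source consistent with every daughter is *e.
Position 8: Movat has s, Luhanu has d. Luhanu preserves d here (none of its changes turn any other segment into d), so the proto-segment is *d.
Verify the candidate proto-form against each daughter:
Movat: start from *getalbid.
  rule 1 (intervocalic voicing): getalbid → gedalbid
  rule 2 (final devoicing): gedalbid → gedalbit
  rule 3: no change — gedalbit
  rule 4 (unconditioned shift): gedalbit → gedalbis
  ⇒ Movat gedalbis
Luhanu: *getalbid > gitalbid > gitolbid  (by vowel merger, vowel merger)
No other proto-form is consistent with every reflex, so the reconstruction is *getalbid.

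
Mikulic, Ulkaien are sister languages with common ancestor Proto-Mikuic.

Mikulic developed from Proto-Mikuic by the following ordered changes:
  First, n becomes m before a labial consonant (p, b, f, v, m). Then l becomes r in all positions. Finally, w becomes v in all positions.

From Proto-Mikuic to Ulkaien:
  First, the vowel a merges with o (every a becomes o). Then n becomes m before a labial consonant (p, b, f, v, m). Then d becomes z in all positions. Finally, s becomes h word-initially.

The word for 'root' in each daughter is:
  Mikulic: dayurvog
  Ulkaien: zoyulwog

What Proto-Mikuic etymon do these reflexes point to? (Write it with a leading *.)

*dayulwog

Position 5: Mikulic has r, Ulkaien has l. Ulkaien preserves l here (none of its changes turn any other segment into l), so the proto-segment is *l.
Position 6: Mikulic has v, Ulkaien has w. Ulkaien preserves w here (none of its changes turn any other segment into w), so the proto-segment is *w.
Position 2: Mikulic has a, Ulkaien has o. Mikulic preserves a here (none of its changes turn any other segment into a), so the proto-segment is *a.
This points to *dayulwog. Verify forward in each daughter:
Mikulic: *dayulwog > dayurwog > dayurvog  (by unconditioned shift, unconditioned shift)
Ulkaien: *dayulwog
  dayulwog → doyulwog   [vowel merger]
  doyulwog (rule 2 does not apply)
  doyulwog → zoyulwog   [unconditioned shift]
  zoyulwog (rule 4 does not apply)
  giving Ulkaien zoyulwog.
No other proto-form is consistent with every reflex, so the reconstruction is *dayulwog.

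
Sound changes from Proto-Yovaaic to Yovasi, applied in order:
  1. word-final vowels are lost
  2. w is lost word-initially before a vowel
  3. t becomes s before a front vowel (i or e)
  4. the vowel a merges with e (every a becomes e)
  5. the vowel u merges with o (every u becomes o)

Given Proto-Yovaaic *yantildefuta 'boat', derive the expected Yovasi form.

Yovasi: *yantildefuta
  yantildefuta → yantildefut   [apocope]
  yantildefut (rule 2 does not apply)
  yantildefut → yansildefut   [palatalisation]
  yansildefut → yensildefut   [vowel merger]
  yensildefut → yensildefot   [vowel merger]
  giving Yovasi yensildefot.

yensildefot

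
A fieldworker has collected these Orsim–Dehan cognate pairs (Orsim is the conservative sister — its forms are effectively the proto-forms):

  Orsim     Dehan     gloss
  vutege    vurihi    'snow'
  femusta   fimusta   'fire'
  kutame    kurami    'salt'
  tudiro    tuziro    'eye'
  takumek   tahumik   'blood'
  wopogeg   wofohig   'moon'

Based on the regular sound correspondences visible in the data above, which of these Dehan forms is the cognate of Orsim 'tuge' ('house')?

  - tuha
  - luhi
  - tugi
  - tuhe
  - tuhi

tuhi

vutege ~ vurihi, wopogeg ~ wofohig — Orsim g corresponds to Dehan h between vowels (before a front vowel).
vutege ~ vurihi, kutame ~ kurami — Orsim e corresponds to Dehan i word-finally.
Applying these to Orsim 'tuge':
  tuge → tuhe   (g→h between vowels (before a front vowel))
  tuhe → tuhi   (e→i word-finally)
So the Dehan cognate is 'tuhi'.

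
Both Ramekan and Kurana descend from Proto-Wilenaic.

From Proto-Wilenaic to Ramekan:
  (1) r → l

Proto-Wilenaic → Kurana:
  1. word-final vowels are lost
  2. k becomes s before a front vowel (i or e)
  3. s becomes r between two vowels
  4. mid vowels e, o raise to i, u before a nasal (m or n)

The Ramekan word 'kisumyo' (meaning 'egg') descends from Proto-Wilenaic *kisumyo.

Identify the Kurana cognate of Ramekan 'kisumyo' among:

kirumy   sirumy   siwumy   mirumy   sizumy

sirumy

Kurana: start from *kisumyo.
  rule 1 (apocope): kisumyo → kisumy
  rule 2 (palatalisation): kisumy → sisumy
  rule 3 (rhotacism): sisumy → sirumy
  rule 4: no change — sirumy
  ⇒ Kurana sirumy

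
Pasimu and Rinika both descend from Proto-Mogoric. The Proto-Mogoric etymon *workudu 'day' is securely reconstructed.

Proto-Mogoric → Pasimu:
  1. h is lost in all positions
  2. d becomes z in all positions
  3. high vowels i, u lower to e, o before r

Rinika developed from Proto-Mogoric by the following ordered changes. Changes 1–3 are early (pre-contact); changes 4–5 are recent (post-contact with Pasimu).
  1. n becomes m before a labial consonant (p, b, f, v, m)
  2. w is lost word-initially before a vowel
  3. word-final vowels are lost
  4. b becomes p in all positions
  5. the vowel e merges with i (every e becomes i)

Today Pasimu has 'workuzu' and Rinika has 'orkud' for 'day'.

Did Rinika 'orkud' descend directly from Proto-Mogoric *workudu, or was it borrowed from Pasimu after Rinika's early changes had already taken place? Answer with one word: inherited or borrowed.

If inherited, *workudu would pass through all of Rinika's changes:
Rinika: *workudu
  workudu (rule 1 does not apply)
  workudu → orkudu   [glide loss]
  orkudu → orkud   [apocope]
  orkud (rule 4 does not apply)
  orkud (rule 5 does not apply)
  giving Rinika orkud.
If borrowed from Pasimu 'workuzu' after the early changes, it would undergo only the recent ones:
  rule 4 (unconditioned shift): no change (workuzu)
  rule 5 (vowel merger): no change (workuzu)
  ⇒ as a loan: workuzu
Rinika 'orkud' matches the inherited outcome exactly, so it is an inherited cognate, not a loan.

inherited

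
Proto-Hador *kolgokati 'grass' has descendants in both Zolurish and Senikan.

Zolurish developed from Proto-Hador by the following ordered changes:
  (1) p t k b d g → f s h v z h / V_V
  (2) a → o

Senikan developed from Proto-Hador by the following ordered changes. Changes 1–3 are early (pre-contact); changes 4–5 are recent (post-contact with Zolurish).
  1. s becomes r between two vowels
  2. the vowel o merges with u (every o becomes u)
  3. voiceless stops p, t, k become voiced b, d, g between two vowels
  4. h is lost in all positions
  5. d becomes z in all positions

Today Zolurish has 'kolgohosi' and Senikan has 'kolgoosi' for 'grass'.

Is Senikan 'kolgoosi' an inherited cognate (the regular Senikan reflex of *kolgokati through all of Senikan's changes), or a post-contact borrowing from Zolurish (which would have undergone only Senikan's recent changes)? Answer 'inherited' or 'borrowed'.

borrowed

If inherited, *kolgokati would pass through all of Senikan's changes:
Senikan: *kolgokati > kulgukati > kulgugadi > kulgugazi  (by vowel merger, intervocalic voicing, unconditioned shift)
If borrowed from Zolurish 'kolgohosi' after the early changes, it would undergo only the recent ones:
  rule 4 (h-loss): kolgohosi → kolgoosi
  rule 5 (unconditioned shift): no change (kolgoosi)
  ⇒ as a loan: kolgoosi
Senikan 'kolgoosi' matches the loan outcome 'kolgoosi', not the inherited 'kulgugazi' — it skipped the early Senikan changes, so it was borrowed from Zolurish.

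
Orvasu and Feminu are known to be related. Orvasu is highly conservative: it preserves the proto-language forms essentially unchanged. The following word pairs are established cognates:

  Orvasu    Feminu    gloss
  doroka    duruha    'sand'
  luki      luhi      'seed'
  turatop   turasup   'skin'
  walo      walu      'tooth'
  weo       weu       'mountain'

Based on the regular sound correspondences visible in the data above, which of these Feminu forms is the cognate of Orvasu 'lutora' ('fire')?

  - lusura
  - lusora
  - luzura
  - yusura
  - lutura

turatop ~ turasup — Orvasu t corresponds to Feminu s between vowels (before a back vowel).
doroka ~ duruha — Orvasu o corresponds to Feminu u after a consonant, before r.
Applying these to Orvasu 'lutora':
  lutora → lusora   (t→s between vowels (before a back vowel))
  lusora → lusura   (o→u after a consonant, before r)
So the Feminu cognate is 'lusura'.

lusura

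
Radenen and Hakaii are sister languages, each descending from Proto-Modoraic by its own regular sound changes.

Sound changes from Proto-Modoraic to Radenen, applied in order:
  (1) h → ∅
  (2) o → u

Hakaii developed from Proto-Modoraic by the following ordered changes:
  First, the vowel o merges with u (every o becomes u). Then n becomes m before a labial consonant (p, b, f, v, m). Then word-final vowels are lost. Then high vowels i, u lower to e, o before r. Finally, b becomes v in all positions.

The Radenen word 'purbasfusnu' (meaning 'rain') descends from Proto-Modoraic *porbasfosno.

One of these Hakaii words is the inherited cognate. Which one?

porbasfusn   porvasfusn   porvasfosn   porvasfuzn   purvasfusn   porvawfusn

porvasfusn

Hakaii: *porbasfosno
  porbasfosno → purbasfusnu   [vowel merger]
  purbasfusnu (rule 2 does not apply)
  purbasfusnu → purbasfusn   [apocope]
  purbasfusn → porbasfusn   [pre-rhotic lowering]
  porbasfusn → porvasfusn   [unconditioned shift]
  giving Hakaii porvasfusn.
Only 'porvasfusn' matches the regular Hakaii development of *porbasfosno.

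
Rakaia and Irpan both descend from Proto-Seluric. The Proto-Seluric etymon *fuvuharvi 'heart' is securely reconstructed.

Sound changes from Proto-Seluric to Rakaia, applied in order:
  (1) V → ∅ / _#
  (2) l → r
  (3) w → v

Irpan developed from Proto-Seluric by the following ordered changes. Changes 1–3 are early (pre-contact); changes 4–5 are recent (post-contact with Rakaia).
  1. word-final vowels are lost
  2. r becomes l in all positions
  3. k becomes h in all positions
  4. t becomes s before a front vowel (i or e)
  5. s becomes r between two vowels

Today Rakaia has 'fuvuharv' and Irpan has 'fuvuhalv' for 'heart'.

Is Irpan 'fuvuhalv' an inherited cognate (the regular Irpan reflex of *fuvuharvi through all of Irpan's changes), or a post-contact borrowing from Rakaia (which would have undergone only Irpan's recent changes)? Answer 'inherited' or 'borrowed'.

inherited

If inherited, *fuvuharvi would pass through all of Irpan's changes:
Irpan: start from *fuvuharvi.
  rule 1 (apocope): fuvuharvi → fuvuharv
  rule 2 (unconditioned shift): fuvuharv → fuvuhalv
  rule 3: no change — fuvuhalv
  rule 4: no change — fuvuhalv
  rule 5: no change — fuvuhalv
  ⇒ Irpan fuvuhalv
If borrowed from Rakaia 'fuvuharv' after the early changes, it would undergo only the recent ones:
  rule 4 (palatalisation): no change (fuvuharv)
  rule 5 (rhotacism): no change (fuvuharv)
  ⇒ as a loan: fuvuharv
Irpan 'fuvuhalv' matches the inherited outcome exactly, so it is an inherited cognate, not a loan.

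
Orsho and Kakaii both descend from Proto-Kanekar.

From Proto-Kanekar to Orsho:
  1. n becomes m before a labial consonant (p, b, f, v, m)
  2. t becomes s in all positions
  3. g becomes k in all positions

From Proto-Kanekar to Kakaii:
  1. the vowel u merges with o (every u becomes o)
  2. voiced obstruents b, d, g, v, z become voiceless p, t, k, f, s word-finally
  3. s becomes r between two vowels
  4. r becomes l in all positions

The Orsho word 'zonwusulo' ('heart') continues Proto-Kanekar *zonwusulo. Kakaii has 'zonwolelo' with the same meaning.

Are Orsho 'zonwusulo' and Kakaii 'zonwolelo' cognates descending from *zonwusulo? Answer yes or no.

Derive the expected Kakaii reflex of *zonwusulo:
Kakaii: *zonwusulo > zonwosolo > zonworolo > zonwololo  (by vowel merger, rhotacism, unconditioned shift)
The regular Kakaii reflex would be 'zonwololo', but the attested form is 'zonwolelo'. The correspondence is irregular, so they are not cognates (the Kakaii form has a different source).

no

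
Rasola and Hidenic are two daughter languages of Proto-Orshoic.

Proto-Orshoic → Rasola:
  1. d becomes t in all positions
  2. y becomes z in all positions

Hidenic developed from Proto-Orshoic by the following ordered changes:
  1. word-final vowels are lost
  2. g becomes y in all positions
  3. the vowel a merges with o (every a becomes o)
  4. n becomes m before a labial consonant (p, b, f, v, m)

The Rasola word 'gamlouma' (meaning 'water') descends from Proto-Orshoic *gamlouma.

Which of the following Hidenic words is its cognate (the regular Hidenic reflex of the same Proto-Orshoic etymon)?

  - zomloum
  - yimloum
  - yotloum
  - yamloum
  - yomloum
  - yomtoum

Hidenic: *gamlouma
  gamlouma → gamloum   [apocope]
  gamloum → yamloum   [unconditioned shift]
  yamloum → yomloum   [vowel merger]
  yomloum (rule 4 does not apply)
  giving Hidenic yomloum.
Only 'yomloum' matches the regular Hidenic development of *gamlouma.

yomloum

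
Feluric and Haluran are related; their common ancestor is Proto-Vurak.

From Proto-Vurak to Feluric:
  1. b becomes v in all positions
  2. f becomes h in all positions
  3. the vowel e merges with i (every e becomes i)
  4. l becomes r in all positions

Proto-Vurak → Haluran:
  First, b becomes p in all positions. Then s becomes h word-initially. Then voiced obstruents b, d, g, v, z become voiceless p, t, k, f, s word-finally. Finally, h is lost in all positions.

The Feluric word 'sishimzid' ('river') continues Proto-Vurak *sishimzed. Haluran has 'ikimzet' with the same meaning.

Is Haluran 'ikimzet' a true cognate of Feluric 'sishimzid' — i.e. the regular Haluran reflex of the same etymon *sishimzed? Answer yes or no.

Derive the expected Haluran reflex of *sishimzed:
Haluran: start from *sishimzed.
  rule 1: no change — sishimzed
  rule 2 (debuccalisation): sishimzed → hishimzed
  rule 3 (final devoicing): hishimzed → hishimzet
  rule 4 (h-loss): hishimzet → isimzet
  ⇒ Haluran isimzet
The regular Haluran reflex would be 'isimzet', but the attested form is 'ikimzet'. The correspondence is irregular, so they are not cognates (the Haluran form has a different source).

no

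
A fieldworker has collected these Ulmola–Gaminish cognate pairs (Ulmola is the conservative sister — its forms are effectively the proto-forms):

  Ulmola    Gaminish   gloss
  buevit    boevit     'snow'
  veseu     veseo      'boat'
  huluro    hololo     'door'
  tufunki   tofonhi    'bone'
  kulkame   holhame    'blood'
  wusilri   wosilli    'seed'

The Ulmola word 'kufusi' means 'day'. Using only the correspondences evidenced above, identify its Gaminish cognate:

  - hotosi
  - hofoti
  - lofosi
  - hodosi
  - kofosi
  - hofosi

kulkame ~ holhame — Ulmola k corresponds to Gaminish h word-initially before a back vowel.
tufunki ~ tofonhi — Ulmola u corresponds to Gaminish o after a consonant, before a labial obstruent.
huluro ~ hololo, kulkame ~ holhame — Ulmola u corresponds to Gaminish o after a consonant, before a consonant other than r, m, n, p, b, f, v.
Applying these to Ulmola 'kufusi':
  kufusi → hufusi   (k→h word-initially before a back vowel)
  hufusi → hofusi   (u→o after a consonant, before a labial obstruent)
  hofusi → hofosi   (u→o after a consonant, before a consonant other than r, m, n, p, b, f, v)
So the Gaminish cognate is 'hofosi'.

hofosi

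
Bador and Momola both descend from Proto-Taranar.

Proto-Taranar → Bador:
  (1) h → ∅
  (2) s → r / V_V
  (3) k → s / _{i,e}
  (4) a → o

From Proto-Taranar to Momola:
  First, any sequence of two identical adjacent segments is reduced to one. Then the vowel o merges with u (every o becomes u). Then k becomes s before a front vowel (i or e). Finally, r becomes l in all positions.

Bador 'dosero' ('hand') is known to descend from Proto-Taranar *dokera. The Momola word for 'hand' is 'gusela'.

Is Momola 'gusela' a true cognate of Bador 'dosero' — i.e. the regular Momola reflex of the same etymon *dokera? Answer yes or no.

no

Derive the expected Momola reflex of *dokera:
Momola: *dokera
  dokera (rule 1 does not apply)
  dokera → dukera   [vowel merger]
  dukera → dusera   [palatalisation]
  dusera → dusela   [unconditioned shift]
  giving Momola dusela.
The regular Momola reflex would be 'dusela', but the attested form is 'gusela'. The correspondence is irregular, so they are not cognates (the Momola form has a different source).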